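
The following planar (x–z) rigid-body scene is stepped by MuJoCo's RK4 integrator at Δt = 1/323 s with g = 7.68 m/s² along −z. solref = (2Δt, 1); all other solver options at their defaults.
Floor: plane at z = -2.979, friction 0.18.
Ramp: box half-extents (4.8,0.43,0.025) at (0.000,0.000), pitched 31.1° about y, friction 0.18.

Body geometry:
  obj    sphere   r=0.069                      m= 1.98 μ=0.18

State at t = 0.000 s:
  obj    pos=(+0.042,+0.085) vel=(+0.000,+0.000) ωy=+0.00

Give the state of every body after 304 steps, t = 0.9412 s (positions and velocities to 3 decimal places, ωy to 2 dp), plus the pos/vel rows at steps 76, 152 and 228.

State at t = 0.9412 s:
  obj    pos=(+1.117,-0.564) vel=(+2.284,-1.378) ωy=+38.64

Key-timestep trajectory:
   step    t(s)  obj.x    obj.z    obj.vx   obj.vz 
     76  0.2353   +0.109  +0.044  +0.571  -0.344
    152  0.4706   +0.311  -0.078  +1.142  -0.689
    228  0.7059   +0.646  -0.280  +1.713  -1.033


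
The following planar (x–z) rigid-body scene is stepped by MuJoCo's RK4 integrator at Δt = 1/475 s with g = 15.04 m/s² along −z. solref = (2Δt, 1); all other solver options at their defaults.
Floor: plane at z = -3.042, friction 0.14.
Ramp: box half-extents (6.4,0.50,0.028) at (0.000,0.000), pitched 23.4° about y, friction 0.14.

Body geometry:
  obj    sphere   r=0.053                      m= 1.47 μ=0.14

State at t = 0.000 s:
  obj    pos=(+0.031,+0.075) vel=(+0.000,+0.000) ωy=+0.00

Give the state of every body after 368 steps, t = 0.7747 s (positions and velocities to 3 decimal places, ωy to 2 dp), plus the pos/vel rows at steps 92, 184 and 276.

State at t = 0.7747 s:
  obj    pos=(+1.206,-0.434) vel=(+3.034,-1.313) ωy=+62.36

Key-timestep trajectory:
   step    t(s)  obj.x    obj.z    obj.vx   obj.vz 
     92  0.1937   +0.104  +0.043  +0.759  -0.328
    184  0.3874   +0.325  -0.052  +1.517  -0.656
    276  0.5811   +0.692  -0.211  +2.275  -0.985


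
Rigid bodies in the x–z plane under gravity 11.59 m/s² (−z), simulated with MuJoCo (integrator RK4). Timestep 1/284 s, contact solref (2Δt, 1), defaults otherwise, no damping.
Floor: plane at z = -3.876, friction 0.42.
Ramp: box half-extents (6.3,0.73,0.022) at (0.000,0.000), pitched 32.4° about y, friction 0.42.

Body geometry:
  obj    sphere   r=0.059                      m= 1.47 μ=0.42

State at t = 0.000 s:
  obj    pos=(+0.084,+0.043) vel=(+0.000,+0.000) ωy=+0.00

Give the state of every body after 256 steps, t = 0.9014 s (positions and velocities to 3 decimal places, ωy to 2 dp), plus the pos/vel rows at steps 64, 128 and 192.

State at t = 0.9014 s:
  obj    pos=(+1.606,-0.923) vel=(+3.376,-2.143) ωy=+67.76

Key-timestep trajectory:
   step    t(s)  obj.x    obj.z    obj.vx   obj.vz 
     64  0.2254   +0.179  -0.018  +0.844  -0.536
    128  0.4507   +0.464  -0.199  +1.688  -1.071
    192  0.6761   +0.940  -0.501  +2.532  -1.607


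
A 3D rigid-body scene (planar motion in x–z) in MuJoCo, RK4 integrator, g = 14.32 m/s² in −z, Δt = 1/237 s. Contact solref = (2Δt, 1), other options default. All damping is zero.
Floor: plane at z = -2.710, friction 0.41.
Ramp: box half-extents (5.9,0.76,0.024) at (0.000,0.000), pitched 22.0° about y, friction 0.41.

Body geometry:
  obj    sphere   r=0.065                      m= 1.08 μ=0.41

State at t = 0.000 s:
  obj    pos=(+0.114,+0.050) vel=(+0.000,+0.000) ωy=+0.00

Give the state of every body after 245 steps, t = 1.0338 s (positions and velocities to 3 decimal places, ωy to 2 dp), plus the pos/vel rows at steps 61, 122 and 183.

State at t = 1.0338 s:
  obj    pos=(+2.012,-0.717) vel=(+3.673,-1.484) ωy=+60.93

Key-timestep trajectory:
   step    t(s)  obj.x    obj.z    obj.vx   obj.vz 
     61  0.2574   +0.232  +0.002  +0.915  -0.369
    122  0.5148   +0.585  -0.140  +1.829  -0.739
    183  0.7722   +1.173  -0.378  +2.743  -1.108


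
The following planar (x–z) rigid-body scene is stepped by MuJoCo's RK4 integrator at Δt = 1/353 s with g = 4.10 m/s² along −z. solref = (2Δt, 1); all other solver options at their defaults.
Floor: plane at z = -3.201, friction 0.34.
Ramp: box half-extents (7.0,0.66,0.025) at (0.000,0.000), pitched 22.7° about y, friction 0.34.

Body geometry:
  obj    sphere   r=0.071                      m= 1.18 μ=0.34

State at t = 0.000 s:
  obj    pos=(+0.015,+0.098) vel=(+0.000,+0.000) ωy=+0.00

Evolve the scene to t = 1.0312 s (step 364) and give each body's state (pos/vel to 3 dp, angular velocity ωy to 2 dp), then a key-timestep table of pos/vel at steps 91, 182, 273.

State at t = 1.0312 s:
  obj    pos=(+0.569,-0.134) vel=(+1.075,-0.450) ωy=+16.41

Key-timestep trajectory:
   step    t(s)  obj.x    obj.z    obj.vx   obj.vz 
     91  0.2578   +0.050  +0.083  +0.269  -0.112
    182  0.5156   +0.154  +0.040  +0.538  -0.225
    273  0.7734   +0.327  -0.033  +0.806  -0.337


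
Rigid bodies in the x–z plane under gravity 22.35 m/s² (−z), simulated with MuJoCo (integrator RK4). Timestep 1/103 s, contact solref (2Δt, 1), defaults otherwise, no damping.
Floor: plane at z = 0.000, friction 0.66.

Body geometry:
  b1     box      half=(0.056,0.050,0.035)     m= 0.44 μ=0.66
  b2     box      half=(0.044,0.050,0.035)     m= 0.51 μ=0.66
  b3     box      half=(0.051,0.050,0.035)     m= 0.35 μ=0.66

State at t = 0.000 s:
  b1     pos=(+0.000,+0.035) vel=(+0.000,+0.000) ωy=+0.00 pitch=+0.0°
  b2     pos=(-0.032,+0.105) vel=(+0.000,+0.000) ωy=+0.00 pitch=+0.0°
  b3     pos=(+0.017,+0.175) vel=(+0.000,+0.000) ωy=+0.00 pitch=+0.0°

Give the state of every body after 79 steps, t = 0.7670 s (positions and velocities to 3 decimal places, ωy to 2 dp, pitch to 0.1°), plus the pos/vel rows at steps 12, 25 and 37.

State at t = 0.7670 s:
  b1     pos=(+0.000,+0.035) vel=(+0.000,+0.000) ωy=+0.00 pitch=+0.0°
  b2     pos=(-0.032,+0.105) vel=(+0.000,+0.000) ωy=+0.00 pitch=-0.1°
  b3     pos=(+0.136,+0.035) vel=(+0.000,+0.000) ωy=+0.00 pitch=+180.0°

Key-timestep trajectory:
   step    t(s)  b1.x    b1.z    b1.vx   b1.vz   b2.x    b2.z    b2.vx   b2.vz   b3.x    b3.z    b3.vx   b3.vz 
     12  0.1165   +0.000  +0.035  -0.001  +0.001   -0.032  +0.105  -0.003  +0.003   +0.031  +0.169  +0.270  -0.238
     25  0.2427   +0.000  +0.035  -0.001  +0.001   -0.032  +0.105  -0.002  +0.001   +0.095  +0.104  +0.777  -0.573
     37  0.3592   +0.000  +0.035  +0.000  +0.000   -0.032  +0.105  +0.000  +0.000   +0.137  +0.030  -0.060  +0.183


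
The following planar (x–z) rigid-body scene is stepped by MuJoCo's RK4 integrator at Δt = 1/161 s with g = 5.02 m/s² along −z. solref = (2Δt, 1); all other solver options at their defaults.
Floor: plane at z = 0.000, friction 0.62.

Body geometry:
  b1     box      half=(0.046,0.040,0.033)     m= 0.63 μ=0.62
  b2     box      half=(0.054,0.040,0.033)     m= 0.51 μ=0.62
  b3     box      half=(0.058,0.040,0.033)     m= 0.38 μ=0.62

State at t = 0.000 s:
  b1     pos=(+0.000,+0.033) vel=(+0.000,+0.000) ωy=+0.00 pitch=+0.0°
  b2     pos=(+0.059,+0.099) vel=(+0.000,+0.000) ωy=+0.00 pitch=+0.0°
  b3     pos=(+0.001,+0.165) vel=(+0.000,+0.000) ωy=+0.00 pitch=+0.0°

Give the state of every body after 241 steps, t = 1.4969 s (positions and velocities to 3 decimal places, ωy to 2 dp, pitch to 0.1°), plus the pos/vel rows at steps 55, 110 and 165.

State at t = 1.4969 s:
  b1     pos=(+0.000,+0.033) vel=(+0.000,+0.000) ωy=+0.00 pitch=+0.0°
  b2     pos=(+0.112,+0.054) vel=(+0.000,+0.000) ωy=+0.00 pitch=+90.0°
  b3     pos=(-0.132,+0.033) vel=(+0.000,+0.000) ωy=+0.00 pitch=+180.0°

Key-timestep trajectory:
   step    t(s)  b1.x    b1.z    b1.vx   b1.vz   b2.x    b2.z    b2.vx   b2.vz   b3.x    b3.z    b3.vx   b3.vz 
     55  0.3416   +0.000  +0.033  +0.000  +0.000   +0.059  +0.099  +0.004  -0.001   -0.022  +0.152  -0.158  -0.204
    110  0.6832   +0.000  +0.033  +0.000  +0.000   +0.110  +0.055  +0.317  -0.179   -0.127  +0.040  -0.359  -0.887
    165  1.0248   +0.000  +0.033  +0.000  +0.000   +0.116  +0.056  -0.173  -0.086   -0.132  +0.033  +0.000  +0.000


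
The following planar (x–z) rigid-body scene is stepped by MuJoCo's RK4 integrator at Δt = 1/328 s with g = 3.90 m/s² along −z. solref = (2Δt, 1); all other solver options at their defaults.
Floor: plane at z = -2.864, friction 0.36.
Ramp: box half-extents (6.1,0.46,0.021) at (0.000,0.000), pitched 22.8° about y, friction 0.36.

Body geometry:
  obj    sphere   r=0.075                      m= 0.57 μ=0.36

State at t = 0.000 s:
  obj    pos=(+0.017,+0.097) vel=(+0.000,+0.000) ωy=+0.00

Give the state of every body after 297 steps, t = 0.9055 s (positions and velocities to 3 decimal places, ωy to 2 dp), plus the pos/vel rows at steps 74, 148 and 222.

State at t = 0.9055 s:
  obj    pos=(+0.425,-0.075) vel=(+0.901,-0.379) ωy=+13.03

Key-timestep trajectory:
   step    t(s)  obj.x    obj.z    obj.vx   obj.vz 
     74  0.2256   +0.042  +0.086  +0.225  -0.094
    148  0.4512   +0.118  +0.054  +0.449  -0.189
    222  0.6768   +0.245  +0.001  +0.674  -0.283


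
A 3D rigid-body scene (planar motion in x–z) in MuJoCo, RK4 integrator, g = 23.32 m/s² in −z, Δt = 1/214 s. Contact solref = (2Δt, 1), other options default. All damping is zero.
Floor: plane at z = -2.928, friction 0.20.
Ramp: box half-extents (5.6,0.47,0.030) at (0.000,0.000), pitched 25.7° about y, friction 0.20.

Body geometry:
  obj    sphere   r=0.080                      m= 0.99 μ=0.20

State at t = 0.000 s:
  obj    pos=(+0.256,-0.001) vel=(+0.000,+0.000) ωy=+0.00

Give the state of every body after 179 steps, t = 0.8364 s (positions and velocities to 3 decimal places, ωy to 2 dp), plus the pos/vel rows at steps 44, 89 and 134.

State at t = 0.8364 s:
  obj    pos=(+2.533,-1.097) vel=(+5.445,-2.620) ωy=+75.51

Key-timestep trajectory:
   step    t(s)  obj.x    obj.z    obj.vx   obj.vz 
     44  0.2056   +0.394  -0.067  +1.339  -0.644
     89  0.4159   +0.819  -0.272  +2.707  -1.303
    134  0.6262   +1.532  -0.615  +4.076  -1.962


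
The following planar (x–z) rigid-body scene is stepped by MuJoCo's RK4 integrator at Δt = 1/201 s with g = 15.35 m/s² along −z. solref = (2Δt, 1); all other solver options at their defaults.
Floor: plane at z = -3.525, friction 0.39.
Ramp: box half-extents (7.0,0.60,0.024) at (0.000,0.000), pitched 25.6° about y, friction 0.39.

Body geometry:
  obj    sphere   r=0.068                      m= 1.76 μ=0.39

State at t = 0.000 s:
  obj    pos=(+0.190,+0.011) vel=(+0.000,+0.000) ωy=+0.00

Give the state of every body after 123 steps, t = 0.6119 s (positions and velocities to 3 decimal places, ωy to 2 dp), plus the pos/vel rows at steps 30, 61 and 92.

State at t = 0.6119 s:
  obj    pos=(+0.990,-0.372) vel=(+2.615,-1.253) ωy=+42.62

Key-timestep trajectory:
   step    t(s)  obj.x    obj.z    obj.vx   obj.vz 
     30  0.1493   +0.238  -0.012  +0.638  -0.306
     61  0.3035   +0.387  -0.083  +1.297  -0.621
     92  0.4577   +0.638  -0.204  +1.956  -0.937


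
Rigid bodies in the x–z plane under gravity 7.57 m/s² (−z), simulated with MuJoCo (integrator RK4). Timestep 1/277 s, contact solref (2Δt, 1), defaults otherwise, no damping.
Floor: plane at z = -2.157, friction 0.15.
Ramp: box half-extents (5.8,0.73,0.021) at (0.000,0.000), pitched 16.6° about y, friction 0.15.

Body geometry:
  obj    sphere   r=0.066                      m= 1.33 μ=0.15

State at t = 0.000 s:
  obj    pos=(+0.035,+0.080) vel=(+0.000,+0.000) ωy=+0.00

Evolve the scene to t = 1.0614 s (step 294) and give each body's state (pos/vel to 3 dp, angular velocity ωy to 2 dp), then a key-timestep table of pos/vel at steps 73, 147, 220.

State at t = 1.0614 s:
  obj    pos=(+0.869,-0.168) vel=(+1.571,-0.468) ωy=+24.84

Key-timestep trajectory:
   step    t(s)  obj.x    obj.z    obj.vx   obj.vz 
     73  0.2635   +0.087  +0.065  +0.390  -0.116
    147  0.5307   +0.244  +0.018  +0.786  -0.234
    220  0.7942   +0.502  -0.059  +1.176  -0.351


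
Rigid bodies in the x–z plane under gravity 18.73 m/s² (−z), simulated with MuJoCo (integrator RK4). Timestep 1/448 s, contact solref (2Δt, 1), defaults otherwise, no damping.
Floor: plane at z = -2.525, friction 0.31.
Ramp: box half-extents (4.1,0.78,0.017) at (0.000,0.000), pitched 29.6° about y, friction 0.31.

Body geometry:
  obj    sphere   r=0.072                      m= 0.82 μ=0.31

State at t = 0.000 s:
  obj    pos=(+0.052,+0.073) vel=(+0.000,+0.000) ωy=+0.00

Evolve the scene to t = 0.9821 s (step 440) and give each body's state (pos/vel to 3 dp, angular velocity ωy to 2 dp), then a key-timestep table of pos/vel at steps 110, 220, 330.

State at t = 0.9821 s:
  obj    pos=(+2.823,-1.502) vel=(+5.643,-3.206) ωy=+90.13

Key-timestep trajectory:
   step    t(s)  obj.x    obj.z    obj.vx   obj.vz 
    110  0.2455   +0.225  -0.026  +1.411  -0.802
    220  0.4911   +0.745  -0.321  +2.822  -1.603
    330  0.7366   +1.611  -0.813  +4.233  -2.404


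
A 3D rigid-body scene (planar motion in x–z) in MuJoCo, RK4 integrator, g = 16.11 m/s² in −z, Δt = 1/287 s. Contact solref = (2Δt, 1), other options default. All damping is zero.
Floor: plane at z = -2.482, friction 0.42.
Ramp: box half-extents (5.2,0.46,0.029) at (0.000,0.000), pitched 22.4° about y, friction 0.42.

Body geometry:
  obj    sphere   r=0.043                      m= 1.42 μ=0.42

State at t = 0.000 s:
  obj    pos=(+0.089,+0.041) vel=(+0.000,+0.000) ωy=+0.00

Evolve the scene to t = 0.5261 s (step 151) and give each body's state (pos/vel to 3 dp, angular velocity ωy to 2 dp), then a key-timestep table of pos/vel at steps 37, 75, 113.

State at t = 0.5261 s:
  obj    pos=(+0.650,-0.190) vel=(+2.133,-0.879) ωy=+53.64

Key-timestep trajectory:
   step    t(s)  obj.x    obj.z    obj.vx   obj.vz 
     37  0.1289   +0.123  +0.027  +0.523  -0.215
     75  0.2613   +0.228  -0.016  +1.060  -0.437
    113  0.3937   +0.403  -0.088  +1.596  -0.658


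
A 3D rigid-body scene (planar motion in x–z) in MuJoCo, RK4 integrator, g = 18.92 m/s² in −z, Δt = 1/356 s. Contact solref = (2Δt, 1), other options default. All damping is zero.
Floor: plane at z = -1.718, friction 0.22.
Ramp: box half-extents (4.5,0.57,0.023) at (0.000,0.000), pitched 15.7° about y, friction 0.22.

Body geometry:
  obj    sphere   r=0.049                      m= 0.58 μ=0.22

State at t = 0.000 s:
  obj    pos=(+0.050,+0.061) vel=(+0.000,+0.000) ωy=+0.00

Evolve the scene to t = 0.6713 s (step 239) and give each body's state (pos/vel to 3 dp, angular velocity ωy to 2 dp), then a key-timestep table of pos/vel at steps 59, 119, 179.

State at t = 0.6713 s:
  obj    pos=(+0.843,-0.162) vel=(+2.364,-0.664) ωy=+50.10

Key-timestep trajectory:
   step    t(s)  obj.x    obj.z    obj.vx   obj.vz 
     59  0.1657   +0.098  +0.047  +0.584  -0.164
    119  0.3343   +0.247  +0.005  +1.177  -0.331
    179  0.5028   +0.495  -0.064  +1.770  -0.498


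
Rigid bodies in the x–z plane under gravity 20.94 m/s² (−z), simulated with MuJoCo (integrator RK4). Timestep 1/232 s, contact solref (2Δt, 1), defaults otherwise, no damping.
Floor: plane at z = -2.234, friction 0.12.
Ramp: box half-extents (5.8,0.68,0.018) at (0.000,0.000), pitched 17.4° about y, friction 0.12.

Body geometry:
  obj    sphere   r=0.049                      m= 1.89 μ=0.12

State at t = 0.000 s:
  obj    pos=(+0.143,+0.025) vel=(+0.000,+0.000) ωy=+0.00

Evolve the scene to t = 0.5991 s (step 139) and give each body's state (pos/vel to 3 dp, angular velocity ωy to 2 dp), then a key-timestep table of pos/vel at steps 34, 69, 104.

State at t = 0.5991 s:
  obj    pos=(+0.909,-0.215) vel=(+2.557,-0.801) ωy=+54.67

Key-timestep trajectory:
   step    t(s)  obj.x    obj.z    obj.vx   obj.vz 
     34  0.1466   +0.189  +0.011  +0.626  -0.196
     69  0.2974   +0.332  -0.034  +1.270  -0.398
    104  0.4483   +0.572  -0.109  +1.914  -0.600


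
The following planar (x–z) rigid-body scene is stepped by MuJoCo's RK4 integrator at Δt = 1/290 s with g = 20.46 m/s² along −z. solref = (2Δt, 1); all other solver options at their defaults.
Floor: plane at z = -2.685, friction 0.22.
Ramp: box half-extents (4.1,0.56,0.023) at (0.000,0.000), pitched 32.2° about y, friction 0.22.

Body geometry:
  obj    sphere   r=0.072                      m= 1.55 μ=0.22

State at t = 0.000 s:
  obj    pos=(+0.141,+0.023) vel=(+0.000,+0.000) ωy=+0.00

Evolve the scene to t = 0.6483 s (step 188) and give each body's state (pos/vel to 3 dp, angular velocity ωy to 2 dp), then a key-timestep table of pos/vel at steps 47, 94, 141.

State at t = 0.6483 s:
  obj    pos=(+1.526,-0.849) vel=(+4.272,-2.691) ωy=+70.10

Key-timestep trajectory:
   step    t(s)  obj.x    obj.z    obj.vx   obj.vz 
     47  0.1621   +0.228  -0.031  +1.068  -0.673
     94  0.3241   +0.488  -0.195  +2.136  -1.345
    141  0.4862   +0.920  -0.467  +3.204  -2.018


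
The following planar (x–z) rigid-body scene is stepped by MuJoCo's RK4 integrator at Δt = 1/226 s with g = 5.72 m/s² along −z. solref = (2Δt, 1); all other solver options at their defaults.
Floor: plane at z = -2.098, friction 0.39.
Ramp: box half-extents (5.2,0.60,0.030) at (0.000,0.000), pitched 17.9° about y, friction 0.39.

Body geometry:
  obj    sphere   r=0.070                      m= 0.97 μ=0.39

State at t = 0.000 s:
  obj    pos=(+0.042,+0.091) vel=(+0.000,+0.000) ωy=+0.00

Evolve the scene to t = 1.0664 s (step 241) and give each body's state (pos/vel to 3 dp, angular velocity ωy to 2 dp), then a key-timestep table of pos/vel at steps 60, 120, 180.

State at t = 1.0664 s:
  obj    pos=(+0.722,-0.128) vel=(+1.274,-0.412) ωy=+19.13

Key-timestep trajectory:
   step    t(s)  obj.x    obj.z    obj.vx   obj.vz 
     60  0.2655   +0.084  +0.078  +0.317  -0.102
    120  0.5310   +0.211  +0.037  +0.635  -0.205
    180  0.7965   +0.421  -0.031  +0.952  -0.307


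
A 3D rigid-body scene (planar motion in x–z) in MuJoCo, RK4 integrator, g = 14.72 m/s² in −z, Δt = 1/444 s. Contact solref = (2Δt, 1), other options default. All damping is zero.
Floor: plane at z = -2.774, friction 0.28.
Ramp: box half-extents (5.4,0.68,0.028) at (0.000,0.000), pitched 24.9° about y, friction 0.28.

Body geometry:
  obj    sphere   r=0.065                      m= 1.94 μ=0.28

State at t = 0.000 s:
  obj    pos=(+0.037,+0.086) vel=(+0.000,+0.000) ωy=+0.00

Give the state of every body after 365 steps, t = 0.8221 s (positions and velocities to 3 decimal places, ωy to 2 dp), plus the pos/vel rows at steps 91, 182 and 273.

State at t = 0.8221 s:
  obj    pos=(+1.394,-0.544) vel=(+3.301,-1.532) ωy=+55.98

Key-timestep trajectory:
   step    t(s)  obj.x    obj.z    obj.vx   obj.vz 
     91  0.2050   +0.121  +0.046  +0.823  -0.382
    182  0.4099   +0.374  -0.071  +1.646  -0.764
    273  0.6149   +0.796  -0.267  +2.469  -1.146


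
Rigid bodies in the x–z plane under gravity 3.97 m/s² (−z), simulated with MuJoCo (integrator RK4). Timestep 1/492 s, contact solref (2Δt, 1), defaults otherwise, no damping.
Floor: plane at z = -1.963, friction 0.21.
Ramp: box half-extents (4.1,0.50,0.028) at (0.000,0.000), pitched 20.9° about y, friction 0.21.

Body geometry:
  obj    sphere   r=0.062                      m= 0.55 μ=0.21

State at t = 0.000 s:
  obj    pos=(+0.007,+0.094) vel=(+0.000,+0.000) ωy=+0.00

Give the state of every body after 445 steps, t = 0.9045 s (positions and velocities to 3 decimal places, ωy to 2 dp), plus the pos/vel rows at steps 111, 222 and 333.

State at t = 0.9045 s:
  obj    pos=(+0.394,-0.054) vel=(+0.855,-0.326) ωy=+14.76

Key-timestep trajectory:
   step    t(s)  obj.x    obj.z    obj.vx   obj.vz 
    111  0.2256   +0.031  +0.085  +0.213  -0.081
    222  0.4512   +0.103  +0.057  +0.426  -0.163
    333  0.6768   +0.223  +0.011  +0.640  -0.244


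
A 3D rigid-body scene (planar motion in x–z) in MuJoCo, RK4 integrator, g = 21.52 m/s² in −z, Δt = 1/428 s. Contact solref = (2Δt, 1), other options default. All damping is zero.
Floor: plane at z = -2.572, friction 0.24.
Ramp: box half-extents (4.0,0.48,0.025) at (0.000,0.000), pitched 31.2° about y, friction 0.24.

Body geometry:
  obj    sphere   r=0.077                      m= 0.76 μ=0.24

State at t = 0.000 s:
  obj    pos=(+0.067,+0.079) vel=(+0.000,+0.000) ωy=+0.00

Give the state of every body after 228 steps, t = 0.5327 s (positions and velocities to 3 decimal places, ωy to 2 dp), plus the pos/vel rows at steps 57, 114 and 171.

State at t = 0.5327 s:
  obj    pos=(+1.034,-0.507) vel=(+3.629,-2.198) ωy=+55.08

Key-timestep trajectory:
   step    t(s)  obj.x    obj.z    obj.vx   obj.vz 
     57  0.1332   +0.127  +0.042  +0.907  -0.550
    114  0.2664   +0.309  -0.068  +1.814  -1.099
    171  0.3995   +0.611  -0.251  +2.722  -1.648


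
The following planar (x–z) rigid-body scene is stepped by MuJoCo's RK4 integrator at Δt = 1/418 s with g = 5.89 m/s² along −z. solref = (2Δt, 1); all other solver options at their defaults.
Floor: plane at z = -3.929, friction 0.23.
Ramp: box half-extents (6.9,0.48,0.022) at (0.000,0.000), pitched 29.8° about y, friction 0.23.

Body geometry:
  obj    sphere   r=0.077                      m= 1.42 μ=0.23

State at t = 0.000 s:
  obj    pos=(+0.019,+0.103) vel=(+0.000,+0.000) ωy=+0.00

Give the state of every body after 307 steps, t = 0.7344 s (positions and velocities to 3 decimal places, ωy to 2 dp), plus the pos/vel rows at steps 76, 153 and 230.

State at t = 0.7344 s:
  obj    pos=(+0.508,-0.177) vel=(+1.333,-0.763) ωy=+19.94

Key-timestep trajectory:
   step    t(s)  obj.x    obj.z    obj.vx   obj.vz 
     76  0.1818   +0.049  +0.086  +0.330  -0.189
    153  0.3660   +0.141  +0.034  +0.664  -0.380
    230  0.5502   +0.294  -0.054  +0.998  -0.572


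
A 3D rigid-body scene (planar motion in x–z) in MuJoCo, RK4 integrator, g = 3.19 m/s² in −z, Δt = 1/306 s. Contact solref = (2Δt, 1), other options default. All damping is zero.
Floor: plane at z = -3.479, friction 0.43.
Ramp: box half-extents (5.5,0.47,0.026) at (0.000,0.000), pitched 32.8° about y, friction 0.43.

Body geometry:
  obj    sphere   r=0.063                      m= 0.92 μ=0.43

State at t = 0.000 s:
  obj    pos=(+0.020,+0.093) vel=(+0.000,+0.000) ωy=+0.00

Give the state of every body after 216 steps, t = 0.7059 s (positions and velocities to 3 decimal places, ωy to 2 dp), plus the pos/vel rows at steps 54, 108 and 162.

State at t = 0.7059 s:
  obj    pos=(+0.279,-0.074) vel=(+0.732,-0.472) ωy=+13.83

Key-timestep trajectory:
   step    t(s)  obj.x    obj.z    obj.vx   obj.vz 
     54  0.1765   +0.036  +0.083  +0.183  -0.118
    108  0.3529   +0.085  +0.051  +0.366  -0.236
    162  0.5294   +0.165  -0.001  +0.549  -0.354


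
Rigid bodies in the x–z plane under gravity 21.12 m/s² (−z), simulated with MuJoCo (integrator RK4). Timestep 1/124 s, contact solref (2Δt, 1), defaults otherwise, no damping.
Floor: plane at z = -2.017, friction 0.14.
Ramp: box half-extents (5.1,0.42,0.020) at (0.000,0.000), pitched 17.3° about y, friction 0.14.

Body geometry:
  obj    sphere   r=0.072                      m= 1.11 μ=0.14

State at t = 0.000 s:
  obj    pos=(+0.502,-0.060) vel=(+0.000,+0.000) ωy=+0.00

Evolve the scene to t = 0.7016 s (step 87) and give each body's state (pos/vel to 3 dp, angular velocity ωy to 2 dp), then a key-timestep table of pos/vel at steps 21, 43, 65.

State at t = 0.7016 s:
  obj    pos=(+1.557,-0.388) vel=(+3.006,-0.936) ωy=+43.69

Key-timestep trajectory:
   step    t(s)  obj.x    obj.z    obj.vx   obj.vz 
     21  0.1694   +0.564  -0.079  +0.726  -0.226
     43  0.3468   +0.760  -0.140  +1.486  -0.463
     65  0.5242   +1.091  -0.243  +2.246  -0.699


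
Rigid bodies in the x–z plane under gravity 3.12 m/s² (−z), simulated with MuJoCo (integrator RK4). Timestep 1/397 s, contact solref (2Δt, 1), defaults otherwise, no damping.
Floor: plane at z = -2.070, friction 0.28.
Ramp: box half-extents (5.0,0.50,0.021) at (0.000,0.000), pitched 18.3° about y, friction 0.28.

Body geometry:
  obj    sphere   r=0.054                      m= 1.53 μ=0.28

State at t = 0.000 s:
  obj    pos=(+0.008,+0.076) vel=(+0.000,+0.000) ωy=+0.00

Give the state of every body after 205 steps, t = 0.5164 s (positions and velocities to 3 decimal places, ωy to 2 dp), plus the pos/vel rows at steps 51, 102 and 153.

State at t = 0.5164 s:
  obj    pos=(+0.097,+0.047) vel=(+0.343,-0.113) ωy=+6.69

Key-timestep trajectory:
   step    t(s)  obj.x    obj.z    obj.vx   obj.vz 
     51  0.1285   +0.014  +0.075  +0.085  -0.028
    102  0.2569   +0.030  +0.069  +0.171  -0.056
    153  0.3854   +0.057  +0.060  +0.256  -0.085


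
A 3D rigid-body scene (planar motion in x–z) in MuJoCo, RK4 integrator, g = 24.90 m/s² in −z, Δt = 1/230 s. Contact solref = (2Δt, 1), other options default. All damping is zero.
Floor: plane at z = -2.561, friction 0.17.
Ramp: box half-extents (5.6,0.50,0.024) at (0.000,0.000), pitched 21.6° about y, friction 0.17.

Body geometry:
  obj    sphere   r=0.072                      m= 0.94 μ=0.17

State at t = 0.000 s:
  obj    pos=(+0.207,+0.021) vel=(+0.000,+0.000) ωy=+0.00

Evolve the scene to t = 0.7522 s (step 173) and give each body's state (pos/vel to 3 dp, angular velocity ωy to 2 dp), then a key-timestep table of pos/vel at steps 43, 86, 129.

State at t = 0.7522 s:
  obj    pos=(+1.929,-0.661) vel=(+4.579,-1.813) ωy=+68.38

Key-timestep trajectory:
   step    t(s)  obj.x    obj.z    obj.vx   obj.vz 
     43  0.1870   +0.314  -0.021  +1.139  -0.451
     86  0.3739   +0.633  -0.147  +2.277  -0.901
    129  0.5609   +1.165  -0.358  +3.415  -1.352


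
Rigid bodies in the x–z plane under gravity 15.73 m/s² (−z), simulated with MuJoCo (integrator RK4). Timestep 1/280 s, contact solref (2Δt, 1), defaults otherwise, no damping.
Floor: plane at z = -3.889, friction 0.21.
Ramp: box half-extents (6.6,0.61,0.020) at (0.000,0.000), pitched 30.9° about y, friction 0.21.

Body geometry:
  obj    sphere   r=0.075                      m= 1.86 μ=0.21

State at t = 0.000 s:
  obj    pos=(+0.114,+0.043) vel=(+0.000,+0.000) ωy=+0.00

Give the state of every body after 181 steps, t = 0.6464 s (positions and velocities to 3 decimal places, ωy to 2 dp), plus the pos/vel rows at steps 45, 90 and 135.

State at t = 0.6464 s:
  obj    pos=(+1.149,-0.577) vel=(+3.201,-1.916) ωy=+49.72

Key-timestep trajectory:
   step    t(s)  obj.x    obj.z    obj.vx   obj.vz 
     45  0.1607   +0.178  +0.004  +0.796  -0.476
     90  0.3214   +0.370  -0.111  +1.592  -0.953
    135  0.4821   +0.690  -0.302  +2.387  -1.429


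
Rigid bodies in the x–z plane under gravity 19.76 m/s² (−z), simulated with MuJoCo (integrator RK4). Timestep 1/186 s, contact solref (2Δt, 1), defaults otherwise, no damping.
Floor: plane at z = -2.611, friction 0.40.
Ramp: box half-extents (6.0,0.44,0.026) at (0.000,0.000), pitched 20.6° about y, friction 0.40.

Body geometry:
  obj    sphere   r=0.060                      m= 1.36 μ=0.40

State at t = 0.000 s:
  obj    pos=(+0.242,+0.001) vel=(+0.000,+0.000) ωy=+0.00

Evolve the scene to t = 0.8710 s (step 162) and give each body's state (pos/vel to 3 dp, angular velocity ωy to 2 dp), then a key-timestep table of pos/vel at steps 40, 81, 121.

State at t = 0.8710 s:
  obj    pos=(+2.005,-0.662) vel=(+4.049,-1.522) ωy=+72.08

Key-timestep trajectory:
   step    t(s)  obj.x    obj.z    obj.vx   obj.vz 
     40  0.2151   +0.350  -0.040  +1.000  -0.376
     81  0.4355   +0.683  -0.165  +2.024  -0.761
    121  0.6505   +1.226  -0.369  +3.024  -1.137


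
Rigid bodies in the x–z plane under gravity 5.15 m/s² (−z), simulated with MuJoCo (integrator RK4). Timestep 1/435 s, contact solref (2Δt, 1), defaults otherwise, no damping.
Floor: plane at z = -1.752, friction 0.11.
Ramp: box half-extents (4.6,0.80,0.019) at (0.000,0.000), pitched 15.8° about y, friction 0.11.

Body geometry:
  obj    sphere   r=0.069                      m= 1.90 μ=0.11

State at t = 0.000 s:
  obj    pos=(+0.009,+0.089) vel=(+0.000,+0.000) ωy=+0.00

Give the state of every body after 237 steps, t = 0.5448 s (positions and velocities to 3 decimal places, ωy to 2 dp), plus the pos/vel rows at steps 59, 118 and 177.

State at t = 0.5448 s:
  obj    pos=(+0.152,+0.048) vel=(+0.525,-0.149) ωy=+7.91

Key-timestep trajectory:
   step    t(s)  obj.x    obj.z    obj.vx   obj.vz 
     59  0.1356   +0.018  +0.086  +0.131  -0.037
    118  0.2713   +0.044  +0.079  +0.261  -0.074
    177  0.4069   +0.089  +0.066  +0.392  -0.111


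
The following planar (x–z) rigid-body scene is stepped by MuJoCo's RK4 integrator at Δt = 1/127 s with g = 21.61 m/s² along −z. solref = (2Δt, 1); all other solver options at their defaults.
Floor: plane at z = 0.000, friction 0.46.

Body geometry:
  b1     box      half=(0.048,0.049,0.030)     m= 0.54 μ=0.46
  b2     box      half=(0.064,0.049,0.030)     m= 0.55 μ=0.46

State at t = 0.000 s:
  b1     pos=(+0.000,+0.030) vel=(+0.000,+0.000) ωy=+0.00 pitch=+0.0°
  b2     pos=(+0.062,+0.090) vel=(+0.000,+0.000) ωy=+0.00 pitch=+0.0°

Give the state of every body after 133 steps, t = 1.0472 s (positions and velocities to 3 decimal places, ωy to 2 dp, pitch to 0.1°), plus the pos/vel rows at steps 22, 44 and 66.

State at t = 1.0472 s:
  b1     pos=(+0.000,+0.030) vel=(+0.000,+0.000) ωy=+0.00 pitch=+0.0°
  b2     pos=(+0.127,+0.064) vel=(+0.000,+0.000) ωy=+0.00 pitch=+90.0°

Key-timestep trajectory:
   step    t(s)  b1.x    b1.z    b1.vx   b1.vz   b2.x    b2.z    b2.vx   b2.vz 
     22  0.1732   +0.000  +0.030  +0.000  +0.000   +0.096  +0.070  +0.201  +0.046
     44  0.3465   +0.000  +0.030  +0.000  +0.000   +0.139  +0.068  +0.055  +0.046
     66  0.5197   +0.000  +0.030  +0.000  +0.000   +0.127  +0.064  +0.223  -0.094


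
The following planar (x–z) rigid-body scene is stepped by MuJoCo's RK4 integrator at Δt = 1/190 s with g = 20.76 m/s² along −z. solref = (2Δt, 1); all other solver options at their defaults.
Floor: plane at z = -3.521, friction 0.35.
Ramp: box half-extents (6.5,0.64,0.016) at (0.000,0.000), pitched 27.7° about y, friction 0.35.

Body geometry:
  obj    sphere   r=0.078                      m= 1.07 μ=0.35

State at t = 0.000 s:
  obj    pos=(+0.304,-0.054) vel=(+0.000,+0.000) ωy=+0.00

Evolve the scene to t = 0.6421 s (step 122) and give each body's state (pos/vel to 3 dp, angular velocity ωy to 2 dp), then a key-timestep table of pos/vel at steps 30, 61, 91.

State at t = 0.6421 s:
  obj    pos=(+1.562,-0.714) vel=(+3.919,-2.057) ωy=+56.73

Key-timestep trajectory:
   step    t(s)  obj.x    obj.z    obj.vx   obj.vz 
     30  0.1579   +0.380  -0.094  +0.964  -0.506
     61  0.3211   +0.619  -0.219  +1.960  -1.029
     91  0.4789   +1.004  -0.421  +2.923  -1.535


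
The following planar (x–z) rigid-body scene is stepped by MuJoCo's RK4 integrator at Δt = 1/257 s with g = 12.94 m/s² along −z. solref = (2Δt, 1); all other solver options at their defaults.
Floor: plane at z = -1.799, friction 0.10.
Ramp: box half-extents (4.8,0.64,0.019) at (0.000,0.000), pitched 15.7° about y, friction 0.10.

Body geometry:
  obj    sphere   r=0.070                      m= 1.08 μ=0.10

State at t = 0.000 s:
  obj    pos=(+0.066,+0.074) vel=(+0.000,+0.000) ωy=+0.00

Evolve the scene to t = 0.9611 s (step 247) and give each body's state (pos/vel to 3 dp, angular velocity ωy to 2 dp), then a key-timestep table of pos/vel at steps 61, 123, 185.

State at t = 0.9611 s:
  obj    pos=(+1.178,-0.239) vel=(+2.314,-0.651) ωy=+34.33

Key-timestep trajectory:
   step    t(s)  obj.x    obj.z    obj.vx   obj.vz 
     61  0.2374   +0.134  +0.055  +0.572  -0.161
    123  0.4786   +0.342  -0.004  +1.153  -0.324
    185  0.7198   +0.690  -0.101  +1.733  -0.487


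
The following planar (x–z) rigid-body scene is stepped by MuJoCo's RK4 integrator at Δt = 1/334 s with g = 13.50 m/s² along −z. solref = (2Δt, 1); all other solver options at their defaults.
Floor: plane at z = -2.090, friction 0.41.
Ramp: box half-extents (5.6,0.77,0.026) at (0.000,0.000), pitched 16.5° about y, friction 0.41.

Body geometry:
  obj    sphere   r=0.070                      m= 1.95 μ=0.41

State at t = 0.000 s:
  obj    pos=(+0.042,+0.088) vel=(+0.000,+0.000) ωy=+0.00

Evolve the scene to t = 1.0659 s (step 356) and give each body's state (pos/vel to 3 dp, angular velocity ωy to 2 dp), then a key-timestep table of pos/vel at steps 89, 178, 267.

State at t = 1.0659 s:
  obj    pos=(+1.534,-0.354) vel=(+2.799,-0.829) ωy=+41.70

Key-timestep trajectory:
   step    t(s)  obj.x    obj.z    obj.vx   obj.vz 
     89  0.2665   +0.135  +0.060  +0.700  -0.207
    178  0.5329   +0.415  -0.023  +1.400  -0.415
    267  0.7994   +0.881  -0.161  +2.099  -0.622


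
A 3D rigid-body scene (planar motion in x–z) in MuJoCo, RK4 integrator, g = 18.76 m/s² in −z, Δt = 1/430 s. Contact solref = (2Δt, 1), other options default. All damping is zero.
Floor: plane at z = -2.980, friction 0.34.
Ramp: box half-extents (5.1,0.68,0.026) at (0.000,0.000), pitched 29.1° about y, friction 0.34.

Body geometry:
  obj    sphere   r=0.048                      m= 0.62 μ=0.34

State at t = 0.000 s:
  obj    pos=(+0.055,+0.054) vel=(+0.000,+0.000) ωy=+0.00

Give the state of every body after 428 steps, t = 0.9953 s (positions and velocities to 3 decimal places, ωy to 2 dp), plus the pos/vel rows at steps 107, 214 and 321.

State at t = 0.9953 s:
  obj    pos=(+2.876,-1.516) vel=(+5.668,-3.155) ωy=+135.13

Key-timestep trajectory:
   step    t(s)  obj.x    obj.z    obj.vx   obj.vz 
    107  0.2488   +0.231  -0.044  +1.417  -0.789
    214  0.4977   +0.760  -0.338  +2.834  -1.577
    321  0.7465   +1.642  -0.829  +4.251  -2.366


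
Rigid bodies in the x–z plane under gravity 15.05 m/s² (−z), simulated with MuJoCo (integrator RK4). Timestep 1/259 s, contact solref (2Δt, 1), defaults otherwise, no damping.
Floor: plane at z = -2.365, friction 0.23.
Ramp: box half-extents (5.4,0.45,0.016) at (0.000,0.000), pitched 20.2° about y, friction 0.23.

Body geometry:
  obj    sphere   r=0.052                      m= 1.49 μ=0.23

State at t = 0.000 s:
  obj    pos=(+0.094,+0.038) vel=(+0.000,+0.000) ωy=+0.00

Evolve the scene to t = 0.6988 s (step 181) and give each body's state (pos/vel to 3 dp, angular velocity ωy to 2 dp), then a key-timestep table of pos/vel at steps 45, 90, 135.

State at t = 0.6988 s:
  obj    pos=(+0.945,-0.275) vel=(+2.435,-0.896) ωy=+49.88

Key-timestep trajectory:
   step    t(s)  obj.x    obj.z    obj.vx   obj.vz 
     45  0.1737   +0.147  +0.019  +0.605  -0.223
     90  0.3475   +0.304  -0.040  +1.211  -0.445
    135  0.5212   +0.567  -0.136  +1.816  -0.668


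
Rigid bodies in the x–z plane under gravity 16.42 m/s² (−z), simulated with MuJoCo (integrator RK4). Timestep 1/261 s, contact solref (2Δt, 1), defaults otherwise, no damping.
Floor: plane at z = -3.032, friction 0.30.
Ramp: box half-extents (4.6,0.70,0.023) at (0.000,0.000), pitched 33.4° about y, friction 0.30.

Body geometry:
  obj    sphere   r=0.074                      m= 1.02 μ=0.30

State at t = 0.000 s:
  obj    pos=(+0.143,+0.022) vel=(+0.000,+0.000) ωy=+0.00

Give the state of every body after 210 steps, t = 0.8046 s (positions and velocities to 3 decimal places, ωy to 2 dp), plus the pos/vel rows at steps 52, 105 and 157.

State at t = 0.8046 s:
  obj    pos=(+1.888,-1.129) vel=(+4.337,-2.860) ωy=+70.18

Key-timestep trajectory:
   step    t(s)  obj.x    obj.z    obj.vx   obj.vz 
     52  0.1992   +0.250  -0.049  +1.074  -0.708
    105  0.4023   +0.579  -0.266  +2.169  -1.430
    157  0.6015   +1.118  -0.621  +3.243  -2.138


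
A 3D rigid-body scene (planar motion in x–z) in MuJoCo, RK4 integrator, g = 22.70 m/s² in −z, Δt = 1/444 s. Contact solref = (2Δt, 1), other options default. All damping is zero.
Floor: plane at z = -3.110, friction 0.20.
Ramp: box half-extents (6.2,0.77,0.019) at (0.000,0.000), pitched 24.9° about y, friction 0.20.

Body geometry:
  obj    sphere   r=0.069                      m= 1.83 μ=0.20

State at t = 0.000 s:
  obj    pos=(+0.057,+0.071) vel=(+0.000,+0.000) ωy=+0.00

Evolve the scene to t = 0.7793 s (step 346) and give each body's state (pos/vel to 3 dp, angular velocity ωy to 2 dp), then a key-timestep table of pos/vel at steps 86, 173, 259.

State at t = 0.7793 s:
  obj    pos=(+1.937,-0.802) vel=(+4.826,-2.240) ωy=+77.09

Key-timestep trajectory:
   step    t(s)  obj.x    obj.z    obj.vx   obj.vz 
     86  0.1937   +0.173  +0.017  +1.200  -0.557
    173  0.3896   +0.527  -0.148  +2.413  -1.120
    259  0.5833   +1.111  -0.418  +3.612  -1.677


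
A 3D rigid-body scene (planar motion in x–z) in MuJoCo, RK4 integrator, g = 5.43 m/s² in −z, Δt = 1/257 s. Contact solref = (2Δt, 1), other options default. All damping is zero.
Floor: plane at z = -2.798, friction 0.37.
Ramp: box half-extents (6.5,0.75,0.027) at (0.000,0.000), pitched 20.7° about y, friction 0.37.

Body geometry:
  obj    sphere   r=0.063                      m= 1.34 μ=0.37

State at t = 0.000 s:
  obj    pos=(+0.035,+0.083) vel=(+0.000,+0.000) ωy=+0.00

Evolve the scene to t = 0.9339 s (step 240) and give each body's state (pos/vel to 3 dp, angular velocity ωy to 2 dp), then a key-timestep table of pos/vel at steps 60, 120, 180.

State at t = 0.9339 s:
  obj    pos=(+0.594,-0.128) vel=(+1.198,-0.453) ωy=+20.32

Key-timestep trajectory:
   step    t(s)  obj.x    obj.z    obj.vx   obj.vz 
     60  0.2335   +0.070  +0.070  +0.299  -0.113
    120  0.4669   +0.175  +0.030  +0.599  -0.226
    180  0.7004   +0.350  -0.036  +0.898  -0.339


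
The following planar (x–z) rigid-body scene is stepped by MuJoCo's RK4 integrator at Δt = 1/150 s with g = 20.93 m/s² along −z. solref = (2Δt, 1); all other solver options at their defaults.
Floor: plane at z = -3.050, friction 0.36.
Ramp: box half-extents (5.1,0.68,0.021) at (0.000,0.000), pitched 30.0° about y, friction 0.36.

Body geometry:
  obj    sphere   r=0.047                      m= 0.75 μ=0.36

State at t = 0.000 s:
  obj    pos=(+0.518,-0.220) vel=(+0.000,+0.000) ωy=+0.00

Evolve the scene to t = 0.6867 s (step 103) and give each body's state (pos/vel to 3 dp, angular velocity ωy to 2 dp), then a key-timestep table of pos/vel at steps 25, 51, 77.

State at t = 0.6867 s:
  obj    pos=(+2.044,-1.102) vel=(+4.444,-2.566) ωy=+109.17

Key-timestep trajectory:
   step    t(s)  obj.x    obj.z    obj.vx   obj.vz 
     25  0.1667   +0.608  -0.272  +1.079  -0.623
     51  0.3400   +0.892  -0.437  +2.201  -1.271
     77  0.5133   +1.371  -0.713  +3.323  -1.918


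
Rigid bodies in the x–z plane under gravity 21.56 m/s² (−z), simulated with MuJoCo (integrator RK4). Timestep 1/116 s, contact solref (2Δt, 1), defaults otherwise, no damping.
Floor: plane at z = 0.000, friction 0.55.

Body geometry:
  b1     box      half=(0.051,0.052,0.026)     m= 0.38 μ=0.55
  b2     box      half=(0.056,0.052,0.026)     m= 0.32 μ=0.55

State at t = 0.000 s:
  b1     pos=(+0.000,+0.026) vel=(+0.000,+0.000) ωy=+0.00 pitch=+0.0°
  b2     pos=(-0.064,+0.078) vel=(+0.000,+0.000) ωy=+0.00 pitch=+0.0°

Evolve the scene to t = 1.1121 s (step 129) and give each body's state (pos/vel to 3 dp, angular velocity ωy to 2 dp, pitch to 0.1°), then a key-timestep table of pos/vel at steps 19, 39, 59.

State at t = 1.1121 s:
  b1     pos=(+0.000,+0.026) vel=(+0.000,+0.000) ωy=+0.00 pitch=+0.0°
  b2     pos=(-0.120,+0.056) vel=(+0.000,+0.000) ωy=+0.00 pitch=-90.0°

Key-timestep trajectory:
   step    t(s)  b1.x    b1.z    b1.vx   b1.vz   b2.x    b2.z    b2.vx   b2.vz 
     19  0.1638   +0.000  +0.026  +0.000  +0.000   -0.095  +0.061  -0.215  +0.049
     39  0.3362   +0.000  +0.026  +0.000  +0.000   -0.132  +0.060  +0.034  +0.000
     59  0.5086   +0.000  +0.026  +0.000  +0.000   -0.123  +0.056  -0.090  +0.040


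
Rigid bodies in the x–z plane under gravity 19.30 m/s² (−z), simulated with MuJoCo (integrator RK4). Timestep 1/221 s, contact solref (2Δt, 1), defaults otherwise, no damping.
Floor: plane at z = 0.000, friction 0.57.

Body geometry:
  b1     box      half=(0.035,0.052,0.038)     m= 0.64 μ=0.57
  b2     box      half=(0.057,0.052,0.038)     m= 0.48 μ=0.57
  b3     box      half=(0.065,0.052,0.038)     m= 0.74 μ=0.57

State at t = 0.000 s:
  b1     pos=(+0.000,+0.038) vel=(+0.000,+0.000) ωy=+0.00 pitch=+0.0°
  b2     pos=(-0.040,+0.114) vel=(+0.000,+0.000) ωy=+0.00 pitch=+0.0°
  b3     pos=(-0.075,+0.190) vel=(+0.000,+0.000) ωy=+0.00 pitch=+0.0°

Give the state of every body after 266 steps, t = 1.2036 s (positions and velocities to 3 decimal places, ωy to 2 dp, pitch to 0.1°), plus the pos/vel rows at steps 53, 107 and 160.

State at t = 1.2036 s:
  b1     pos=(+0.000,+0.038) vel=(+0.000,+0.000) ωy=+0.00 pitch=+0.0°
  b2     pos=(-0.091,+0.057) vel=(+0.000,+0.000) ωy=+0.00 pitch=-90.0°
  b3     pos=(-0.310,+0.038) vel=(+0.000,+0.000) ωy=+0.00 pitch=+180.0°

Key-timestep trajectory:
   step    t(s)  b1.x    b1.z    b1.vx   b1.vz   b2.x    b2.z    b2.vx   b2.vz   b3.x    b3.z    b3.vx   b3.vz 
     53  0.2398   +0.000  +0.038  +0.000  +0.000   -0.101  +0.060  -0.356  +0.329   -0.210  +0.066  -0.622  +0.329
    107  0.4842   +0.000  +0.038  +0.000  +0.000   -0.128  +0.068  -0.004  +0.000   -0.310  +0.038  +0.000  +0.001
    160  0.7240   +0.000  +0.038  +0.000  +0.000   -0.110  +0.066  +0.270  -0.080   -0.310  +0.038  +0.000  +0.000
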